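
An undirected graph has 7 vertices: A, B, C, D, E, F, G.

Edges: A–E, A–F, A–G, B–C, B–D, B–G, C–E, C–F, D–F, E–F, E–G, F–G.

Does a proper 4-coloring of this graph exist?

Yes

The chromatic number is 4. A, E, F, G form a clique, so at least 4 colors are needed.
One proper 4-coloring: A=yellow, B=red, C=green, D=blue, E=blue, F=red, G=green.
That is already a proper 4-coloring.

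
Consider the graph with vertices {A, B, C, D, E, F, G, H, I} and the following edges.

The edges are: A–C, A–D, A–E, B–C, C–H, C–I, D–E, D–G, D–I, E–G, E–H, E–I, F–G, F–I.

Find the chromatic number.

3

D, E, I are pairwise adjacent, so at least 3 colors are needed.
3 colors suffice: A=2, B=2, C=1, D=3, E=1, F=1, G=2, H=2, I=2. No two adjacent vertices share a color.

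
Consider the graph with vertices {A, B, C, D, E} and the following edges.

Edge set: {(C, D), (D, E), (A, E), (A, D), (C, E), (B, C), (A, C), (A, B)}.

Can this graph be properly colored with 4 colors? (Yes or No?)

Yes

The chromatic number is 4. A, C, D, E form a clique, so at least 4 colors are needed.
4 colors suffice: color red → {C}; color blue → {A}; color green → {B, D}; color yellow → {E}.
That is already a proper 4-coloring.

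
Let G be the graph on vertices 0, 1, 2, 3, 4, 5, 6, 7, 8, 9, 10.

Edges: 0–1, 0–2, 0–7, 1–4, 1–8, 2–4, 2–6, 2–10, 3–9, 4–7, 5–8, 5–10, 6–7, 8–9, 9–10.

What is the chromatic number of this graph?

0 and 7 are adjacent, so at least 2 colors are needed.
2 colors suffice: color red → {1, 2, 5, 7, 9}; color blue → {0, 3, 4, 6, 8, 10}. Every edge joins two different colors.

2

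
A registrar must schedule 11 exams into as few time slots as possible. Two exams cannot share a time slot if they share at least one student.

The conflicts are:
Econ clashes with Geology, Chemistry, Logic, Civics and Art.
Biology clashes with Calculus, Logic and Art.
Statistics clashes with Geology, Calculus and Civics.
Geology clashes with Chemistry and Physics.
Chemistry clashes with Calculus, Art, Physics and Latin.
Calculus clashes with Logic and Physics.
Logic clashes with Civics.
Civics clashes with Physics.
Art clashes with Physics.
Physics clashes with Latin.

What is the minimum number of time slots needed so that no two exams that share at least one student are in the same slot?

Econ, Logic, Civics are mutually in conflict, so at least 3 time slots are needed.
3 time slots suffice: time slot 1 → {Statistics, Chemistry, Logic}; time slot 2 → {Econ, Biology, Physics}; time slot 3 → {Geology, Calculus, Civics, Art, Latin}. No two conflicting exams share a time slot.

3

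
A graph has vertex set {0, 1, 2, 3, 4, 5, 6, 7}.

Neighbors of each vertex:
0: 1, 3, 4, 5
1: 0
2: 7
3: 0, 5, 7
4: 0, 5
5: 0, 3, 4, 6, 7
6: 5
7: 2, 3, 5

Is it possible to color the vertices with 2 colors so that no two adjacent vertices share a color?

No

0, 4, 5 are mutually adjacent, so at least 3 colors are needed.
So 2 colors are not enough.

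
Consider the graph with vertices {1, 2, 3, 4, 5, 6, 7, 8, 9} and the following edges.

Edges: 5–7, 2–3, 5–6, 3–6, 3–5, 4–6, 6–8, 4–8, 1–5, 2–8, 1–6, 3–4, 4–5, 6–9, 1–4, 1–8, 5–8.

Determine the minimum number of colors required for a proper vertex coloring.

5

1, 4, 5, 6, 8 form a clique, so at least 5 colors are needed.
5 colors suffice: color red → {2, 5, 9}; color blue → {6, 7}; color green → {4}; color yellow → {3, 8}; color purple → {1}. No two adjacent vertices share a color.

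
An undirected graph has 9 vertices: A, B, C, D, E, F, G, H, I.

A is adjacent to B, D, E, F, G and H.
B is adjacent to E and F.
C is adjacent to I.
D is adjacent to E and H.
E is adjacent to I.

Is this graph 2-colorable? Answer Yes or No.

A, B, F are mutually adjacent, so at least 3 colors are needed.
So 2 colors are not enough.

No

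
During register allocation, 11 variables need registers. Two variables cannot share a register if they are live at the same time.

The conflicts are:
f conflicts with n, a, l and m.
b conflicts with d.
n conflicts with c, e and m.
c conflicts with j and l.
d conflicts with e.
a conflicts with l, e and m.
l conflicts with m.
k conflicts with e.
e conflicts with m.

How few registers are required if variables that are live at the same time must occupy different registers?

4

f, a, l, m are mutually in conflict, so at least 4 registers are needed.
4 registers suffice: register 1 → {c, d, k, m}; register 2 → {b, j, l, e}; register 3 → {n, a}; register 4 → {f}. No two conflicting variables share a register.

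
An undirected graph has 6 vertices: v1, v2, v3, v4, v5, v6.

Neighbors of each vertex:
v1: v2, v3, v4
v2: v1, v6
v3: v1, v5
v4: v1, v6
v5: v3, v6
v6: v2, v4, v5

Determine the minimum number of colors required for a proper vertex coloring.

The cycle v5-v6-v4-v1-v3-v5 has odd length 5, so it cannot be 2-colored; at least 3 colors are needed.
3 colors suffice: color 1 → {v1, v6}; color 2 → {v2, v4, v5}; color 3 → {v3}. Each edge has distinct colors on its endpoints.

3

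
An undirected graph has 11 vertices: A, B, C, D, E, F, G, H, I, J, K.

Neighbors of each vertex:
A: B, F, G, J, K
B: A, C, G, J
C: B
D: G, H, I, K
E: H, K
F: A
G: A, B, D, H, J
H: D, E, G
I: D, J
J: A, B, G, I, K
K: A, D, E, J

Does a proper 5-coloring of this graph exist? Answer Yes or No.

Yes

The chromatic number is 4. A, B, G, J are mutually adjacent (a clique of size 4), so at least 4 colors are needed.
4 colors suffice: color 1 → {C, F, G, I, K}; color 2 → {D, E, J}; color 3 → {A, H}; color 4 → {B}.
Since 5 ≥ 4, a proper 5-coloring certainly exists.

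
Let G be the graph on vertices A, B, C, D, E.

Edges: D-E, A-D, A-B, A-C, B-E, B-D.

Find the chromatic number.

B, D, E form a triangle, so at least 3 colors are needed.
A valid assignment using 3 colors: A=3, B=1, C=1, D=2, E=3. Each edge has distinct colors on its endpoints.

3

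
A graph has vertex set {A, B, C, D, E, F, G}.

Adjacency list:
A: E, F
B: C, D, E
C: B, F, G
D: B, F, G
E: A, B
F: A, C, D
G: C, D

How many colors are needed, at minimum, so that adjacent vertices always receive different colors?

3

The cycle D-B-E-A-F-D has odd length 5, so it cannot be 2-colored; at least 3 colors are needed.
3 colors suffice: A=3, B=1, C=2, D=2, E=2, F=1, G=1. No two adjacent vertices share a color.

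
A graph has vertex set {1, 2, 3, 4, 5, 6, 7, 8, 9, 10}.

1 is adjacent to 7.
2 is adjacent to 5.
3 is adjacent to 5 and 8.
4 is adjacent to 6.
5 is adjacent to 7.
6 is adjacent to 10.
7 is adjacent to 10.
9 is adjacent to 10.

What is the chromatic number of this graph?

9 and 10 are adjacent, so at least 2 colors are needed.
2 colors suffice: color red → {1, 4, 5, 8, 10}; color blue → {2, 3, 6, 7, 9}. No two adjacent vertices share a color.

2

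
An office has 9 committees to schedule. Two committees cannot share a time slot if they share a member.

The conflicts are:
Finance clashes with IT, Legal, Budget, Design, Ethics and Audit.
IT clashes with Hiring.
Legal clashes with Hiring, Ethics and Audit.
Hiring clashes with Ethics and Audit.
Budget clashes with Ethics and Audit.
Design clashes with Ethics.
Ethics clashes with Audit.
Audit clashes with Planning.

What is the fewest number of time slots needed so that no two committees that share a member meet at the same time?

4

Finance, Budget, Ethics, Audit all conflict with each other, so at least 4 time slots are needed.
Using 4 time slots: Finance=1, IT=2, Legal=4, Hiring=1, Budget=4, Design=3, Ethics=2, Audit=3, Planning=1. Every pair that conflicts lands in different time slots.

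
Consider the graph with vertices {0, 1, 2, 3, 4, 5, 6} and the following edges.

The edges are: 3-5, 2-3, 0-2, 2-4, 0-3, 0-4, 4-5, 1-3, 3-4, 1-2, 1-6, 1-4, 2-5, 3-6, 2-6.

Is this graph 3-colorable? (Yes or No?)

No

2, 3, 4, 5 form a clique, so at least 4 colors are needed.
So 3 colors are not enough.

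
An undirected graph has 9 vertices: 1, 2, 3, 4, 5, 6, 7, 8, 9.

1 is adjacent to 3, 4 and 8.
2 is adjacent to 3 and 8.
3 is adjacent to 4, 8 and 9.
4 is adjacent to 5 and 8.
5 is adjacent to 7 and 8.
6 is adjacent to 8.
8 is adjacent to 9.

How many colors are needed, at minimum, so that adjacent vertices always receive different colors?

1, 3, 4, 8 are pairwise adjacent (a clique of size 4), so at least 4 colors are needed.
A valid assignment using 4 colors: 1=d, 2=c, 3=b, 4=c, 5=b, 6=b, 7=a, 8=a, 9=c. No two adjacent vertices share a color.

4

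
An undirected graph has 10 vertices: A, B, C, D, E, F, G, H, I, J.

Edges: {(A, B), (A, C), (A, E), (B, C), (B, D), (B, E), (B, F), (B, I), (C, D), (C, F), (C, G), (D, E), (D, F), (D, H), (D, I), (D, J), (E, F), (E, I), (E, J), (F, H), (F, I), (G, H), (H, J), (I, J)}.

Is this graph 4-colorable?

B, D, E, F, I form a clique, so at least 5 colors are needed.
So 4 colors are not enough.

No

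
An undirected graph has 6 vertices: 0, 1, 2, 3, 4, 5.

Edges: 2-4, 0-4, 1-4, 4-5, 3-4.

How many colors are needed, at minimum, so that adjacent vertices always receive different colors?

2

0 and 4 are adjacent, so at least 2 colors are needed.
One proper 2-coloring: 0=b, 1=b, 2=b, 3=b, 4=a, 5=b. Each edge has distinct colors on its endpoints.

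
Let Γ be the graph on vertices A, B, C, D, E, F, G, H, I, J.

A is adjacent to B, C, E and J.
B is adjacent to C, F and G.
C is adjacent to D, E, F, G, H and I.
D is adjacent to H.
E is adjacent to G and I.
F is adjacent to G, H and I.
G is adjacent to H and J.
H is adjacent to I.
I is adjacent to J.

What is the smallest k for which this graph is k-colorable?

B, C, F, G are mutually adjacent (a clique of size 4), so at least 4 colors are needed.
4 colors suffice: color 1 → {C, J}; color 2 → {A, D, G, I}; color 3 → {E, F}; color 4 → {B, H}. Each edge has distinct colors on its endpoints.

4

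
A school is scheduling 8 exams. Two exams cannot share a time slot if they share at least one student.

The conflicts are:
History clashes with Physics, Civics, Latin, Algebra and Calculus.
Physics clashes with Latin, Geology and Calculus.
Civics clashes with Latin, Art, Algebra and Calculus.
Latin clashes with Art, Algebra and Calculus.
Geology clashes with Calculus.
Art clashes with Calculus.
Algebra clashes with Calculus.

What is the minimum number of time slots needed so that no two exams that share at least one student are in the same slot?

History, Civics, Latin, Algebra, Calculus all conflict with each other, so at least 5 time slots are needed.
5 time slots suffice: time slot 1 → {Calculus}; time slot 2 → {Latin, Geology}; time slot 3 → {History, Art}; time slot 4 → {Physics, Civics}; time slot 5 → {Algebra}. No two conflicting exams share a time slot.

5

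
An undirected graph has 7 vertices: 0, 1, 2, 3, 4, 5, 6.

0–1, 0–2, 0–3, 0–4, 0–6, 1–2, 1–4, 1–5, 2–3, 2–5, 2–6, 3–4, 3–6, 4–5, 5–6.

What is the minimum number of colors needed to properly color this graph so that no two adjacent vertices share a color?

0, 2, 3, 6 form a clique, so at least 4 colors are needed.
4 colors suffice: color a → {0, 5}; color b → {2, 4}; color c → {1, 6}; color d → {3}. Every edge joins two different colors.

4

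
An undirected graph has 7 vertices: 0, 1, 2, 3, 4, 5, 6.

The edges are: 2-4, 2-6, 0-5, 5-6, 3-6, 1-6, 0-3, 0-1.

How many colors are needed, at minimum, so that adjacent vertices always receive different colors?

2

2 and 6 are adjacent, so at least 2 colors are needed.
2 colors suffice: color red → {0, 4, 6}; color blue → {1, 2, 3, 5}. Every edge joins two different colors.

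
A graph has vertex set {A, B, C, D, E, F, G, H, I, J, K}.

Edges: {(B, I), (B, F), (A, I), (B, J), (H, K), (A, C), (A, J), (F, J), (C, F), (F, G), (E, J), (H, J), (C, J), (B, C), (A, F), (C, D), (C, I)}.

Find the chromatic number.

4

B, C, F, J form a clique, so at least 4 colors are needed.
A valid assignment using 4 colors: A=4, B=4, C=2, D=1, E=2, F=3, G=1, H=2, I=1, J=1, K=1. No two adjacent vertices share a color.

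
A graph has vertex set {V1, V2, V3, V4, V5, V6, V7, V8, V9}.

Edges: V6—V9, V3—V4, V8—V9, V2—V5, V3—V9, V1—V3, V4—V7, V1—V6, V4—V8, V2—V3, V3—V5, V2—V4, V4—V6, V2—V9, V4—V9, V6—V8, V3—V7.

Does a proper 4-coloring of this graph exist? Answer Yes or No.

The chromatic number is 4. V2, V3, V4, V9 are pairwise adjacent (a clique of size 4), so at least 4 colors are needed.
4 colors suffice: V1=2, V2=4, V3=1, V4=2, V5=2, V6=1, V7=3, V8=4, V9=3.
That is already a proper 4-coloring.

Yes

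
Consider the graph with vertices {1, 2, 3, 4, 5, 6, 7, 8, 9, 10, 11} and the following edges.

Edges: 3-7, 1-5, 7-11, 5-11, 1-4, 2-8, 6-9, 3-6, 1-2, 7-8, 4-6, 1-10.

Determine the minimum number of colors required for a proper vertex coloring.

3

The cycle 3-6-4-1-2-8-7-3 has odd length 7, so it cannot be 2-colored; at least 3 colors are needed.
3 colors suffice: color red → {1, 6, 7}; color blue → {2, 3, 4, 5, 9, 10}; color green → {8, 11}. Every edge joins two different colors.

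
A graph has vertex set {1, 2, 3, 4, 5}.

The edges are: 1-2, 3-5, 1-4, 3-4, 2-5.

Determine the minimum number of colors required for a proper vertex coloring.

The cycle 4-1-2-5-3-4 has odd length 5, so it cannot be 2-colored; at least 3 colors are needed.
3 colors suffice: 1=blue, 2=red, 3=green, 4=red, 5=blue. Each edge has distinct colors on its endpoints.

3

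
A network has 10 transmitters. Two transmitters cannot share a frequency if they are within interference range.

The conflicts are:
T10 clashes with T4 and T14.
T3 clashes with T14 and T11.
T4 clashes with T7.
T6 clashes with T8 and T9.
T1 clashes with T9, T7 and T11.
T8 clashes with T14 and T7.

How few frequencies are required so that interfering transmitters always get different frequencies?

3

The cycle T8-T14-T10-T4-T7-T8 has odd length 5, so it cannot be 2-colored; at least 3 frequencies are needed.
Using 3 frequencies: T10=2, T3=3, T4=1, T6=1, T1=1, T8=2, T9=2, T14=1, T7=3, T11=2. No two conflicting transmitters share a frequency.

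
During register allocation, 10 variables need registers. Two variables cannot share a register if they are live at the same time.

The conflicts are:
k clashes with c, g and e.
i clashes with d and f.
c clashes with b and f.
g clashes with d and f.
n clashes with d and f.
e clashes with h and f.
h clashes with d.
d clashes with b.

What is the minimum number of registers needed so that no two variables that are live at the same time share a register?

3

The cycle f-c-b-d-g-f has odd length 5, so it cannot be 2-colored; at least 3 registers are needed.
3 registers suffice: k=1, i=2, c=2, g=2, n=2, e=2, h=3, d=1, b=3, f=1. Every pair that conflicts lands in different registers.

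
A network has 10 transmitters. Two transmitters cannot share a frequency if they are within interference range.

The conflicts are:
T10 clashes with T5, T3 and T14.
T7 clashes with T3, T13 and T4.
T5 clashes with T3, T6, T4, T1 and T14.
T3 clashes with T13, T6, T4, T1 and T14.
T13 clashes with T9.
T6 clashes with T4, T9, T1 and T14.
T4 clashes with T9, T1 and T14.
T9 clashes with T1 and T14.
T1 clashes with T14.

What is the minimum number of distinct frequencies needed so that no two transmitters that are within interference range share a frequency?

6

T5, T3, T6, T4, T1, T14 are mutually in conflict, so at least 6 frequencies are needed.
6 frequencies suffice: frequency 1 → {T3, T9}; frequency 2 → {T13, T14}; frequency 3 → {T10, T4}; frequency 4 → {T7, T1}; frequency 5 → {T5}; frequency 6 → {T6}. Each listed conflict is separated.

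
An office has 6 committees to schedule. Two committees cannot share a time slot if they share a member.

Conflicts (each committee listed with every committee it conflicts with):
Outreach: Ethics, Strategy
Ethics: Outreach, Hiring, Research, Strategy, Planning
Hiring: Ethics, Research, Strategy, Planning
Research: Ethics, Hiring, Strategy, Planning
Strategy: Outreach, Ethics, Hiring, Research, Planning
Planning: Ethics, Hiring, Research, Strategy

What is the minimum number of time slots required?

5

Ethics, Hiring, Research, Strategy, Planning are mutually in conflict, so at least 5 time slots are needed.
5 time slots suffice: time slot 1 → {Strategy}; time slot 2 → {Ethics}; time slot 3 → {Outreach, Research}; time slot 4 → {Hiring}; time slot 5 → {Planning}. Each listed conflict is separated.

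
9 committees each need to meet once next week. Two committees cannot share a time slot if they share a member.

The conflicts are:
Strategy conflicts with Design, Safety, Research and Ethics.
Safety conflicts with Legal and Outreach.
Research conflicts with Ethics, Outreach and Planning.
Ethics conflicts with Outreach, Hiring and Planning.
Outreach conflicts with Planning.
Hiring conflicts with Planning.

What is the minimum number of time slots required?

4

Research, Ethics, Outreach, Planning are mutually in conflict, so at least 4 time slots are needed.
4 time slots suffice: time slot 1 → {Design, Safety, Ethics}; time slot 2 → {Strategy, Legal, Planning}; time slot 3 → {Research, Hiring}; time slot 4 → {Outreach}. No two conflicting committees share a time slot.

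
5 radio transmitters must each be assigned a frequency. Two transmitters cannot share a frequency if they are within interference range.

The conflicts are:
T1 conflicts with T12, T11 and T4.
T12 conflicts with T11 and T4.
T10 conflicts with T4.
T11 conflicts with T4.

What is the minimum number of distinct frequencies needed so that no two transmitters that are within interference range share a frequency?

4

T1, T12, T11, T4 all conflict with each other, so at least 4 frequencies are needed.
Using 4 frequencies: T1=4, T12=2, T10=2, T11=3, T4=1. Each listed conflict is separated.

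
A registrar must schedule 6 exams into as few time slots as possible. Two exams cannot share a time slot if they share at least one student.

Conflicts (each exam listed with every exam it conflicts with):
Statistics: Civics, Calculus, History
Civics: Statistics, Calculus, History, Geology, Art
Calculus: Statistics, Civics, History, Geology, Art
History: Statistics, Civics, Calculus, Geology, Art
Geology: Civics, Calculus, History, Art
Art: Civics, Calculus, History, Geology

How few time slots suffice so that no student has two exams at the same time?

Civics, Calculus, History, Geology, Art are mutually in conflict, so at least 5 time slots are needed.
5 time slots suffice: time slot 1 → {Calculus}; time slot 2 → {Civics}; time slot 3 → {History}; time slot 4 → {Statistics, Art}; time slot 5 → {Geology}. Each listed conflict is separated.

5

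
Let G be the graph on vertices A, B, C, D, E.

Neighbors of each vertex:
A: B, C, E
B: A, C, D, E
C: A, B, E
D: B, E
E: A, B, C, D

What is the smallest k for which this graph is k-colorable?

A, B, C, E are pairwise adjacent (a clique of size 4), so at least 4 colors are needed.
4 colors suffice: color 1 → {E}; color 2 → {B}; color 3 → {A, D}; color 4 → {C}. No two adjacent vertices share a color.

4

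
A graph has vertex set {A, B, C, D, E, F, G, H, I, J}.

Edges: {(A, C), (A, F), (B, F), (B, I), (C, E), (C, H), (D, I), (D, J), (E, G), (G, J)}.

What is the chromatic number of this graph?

3

The cycle E-C-A-F-B-I-D-J-G-E has odd length 9, so it cannot be 2-colored; at least 3 colors are needed.
3 colors suffice: color 1 → {B, C, D, G}; color 2 → {A, E, H, I, J}; color 3 → {F}. Every edge joins two different colors.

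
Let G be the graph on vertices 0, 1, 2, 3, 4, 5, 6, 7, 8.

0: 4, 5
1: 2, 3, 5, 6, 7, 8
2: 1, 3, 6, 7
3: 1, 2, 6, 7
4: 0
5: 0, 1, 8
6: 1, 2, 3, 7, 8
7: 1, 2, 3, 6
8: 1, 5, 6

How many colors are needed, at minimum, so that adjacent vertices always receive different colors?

1, 2, 3, 6, 7 are pairwise adjacent (a clique of size 5), so at least 5 colors are needed.
5 colors suffice: color red → {0, 1}; color blue → {4, 5, 6}; color green → {3, 8}; color yellow → {2}; color purple → {7}. No two adjacent vertices share a color.

5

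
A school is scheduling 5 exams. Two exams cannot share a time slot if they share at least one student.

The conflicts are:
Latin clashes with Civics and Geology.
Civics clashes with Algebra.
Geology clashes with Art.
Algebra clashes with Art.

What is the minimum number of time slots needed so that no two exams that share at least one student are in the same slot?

The cycle Art-Algebra-Civics-Latin-Geology-Art has odd length 5, so it cannot be 2-colored; at least 3 time slots are needed.
A valid assignment using 3 time slots: Latin=2, Civics=1, Geology=3, Algebra=2, Art=1. Each listed conflict is separated.

3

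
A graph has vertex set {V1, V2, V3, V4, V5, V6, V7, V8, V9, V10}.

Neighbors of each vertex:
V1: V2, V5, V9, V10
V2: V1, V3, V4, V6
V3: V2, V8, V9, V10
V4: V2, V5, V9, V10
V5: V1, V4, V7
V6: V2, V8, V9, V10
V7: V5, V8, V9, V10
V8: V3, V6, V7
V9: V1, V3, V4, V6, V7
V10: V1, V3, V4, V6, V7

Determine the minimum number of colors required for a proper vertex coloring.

V6 and V10 are adjacent, so at least 2 colors are needed.
2 colors suffice: color 1 → {V2, V5, V8, V9, V10}; color 2 → {V1, V3, V4, V6, V7}. No two adjacent vertices share a color.

2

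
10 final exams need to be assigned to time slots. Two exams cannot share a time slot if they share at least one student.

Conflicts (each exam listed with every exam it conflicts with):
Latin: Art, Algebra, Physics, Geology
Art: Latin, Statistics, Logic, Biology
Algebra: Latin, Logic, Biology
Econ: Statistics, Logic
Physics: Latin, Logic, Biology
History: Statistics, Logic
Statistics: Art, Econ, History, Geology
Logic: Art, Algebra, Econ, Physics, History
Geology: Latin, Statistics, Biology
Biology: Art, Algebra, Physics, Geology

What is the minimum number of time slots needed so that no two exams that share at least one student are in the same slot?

2

Physics and Biology conflict, so at least 2 time slots are needed.
Using 2 time slots: Latin=1, Art=2, Algebra=2, Econ=2, Physics=2, History=2, Statistics=1, Logic=1, Geology=2, Biology=1. Every pair that conflicts lands in different time slots.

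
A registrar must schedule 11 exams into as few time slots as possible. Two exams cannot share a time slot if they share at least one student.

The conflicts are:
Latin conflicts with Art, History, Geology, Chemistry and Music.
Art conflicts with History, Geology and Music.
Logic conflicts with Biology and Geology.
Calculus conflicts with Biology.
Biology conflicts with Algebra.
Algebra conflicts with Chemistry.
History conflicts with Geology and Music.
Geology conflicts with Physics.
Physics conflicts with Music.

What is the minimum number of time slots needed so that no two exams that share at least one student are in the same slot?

4

Latin, Art, History, Music all conflict with each other, so at least 4 time slots are needed.
4 time slots suffice: time slot 1 → {Latin, Biology, Physics}; time slot 2 → {Calculus, Algebra, Geology, Music}; time slot 3 → {Logic, History, Chemistry}; time slot 4 → {Art}. Every pair that conflicts lands in different time slots.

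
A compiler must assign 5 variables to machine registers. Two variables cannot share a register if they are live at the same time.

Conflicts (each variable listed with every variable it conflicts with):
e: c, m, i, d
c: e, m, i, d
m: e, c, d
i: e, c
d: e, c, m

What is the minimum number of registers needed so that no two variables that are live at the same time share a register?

4

e, c, m, d pairwise conflict, so at least 4 registers are needed.
4 registers suffice: register 1 → {e}; register 2 → {c}; register 3 → {m, i}; register 4 → {d}. Each listed conflict is separated.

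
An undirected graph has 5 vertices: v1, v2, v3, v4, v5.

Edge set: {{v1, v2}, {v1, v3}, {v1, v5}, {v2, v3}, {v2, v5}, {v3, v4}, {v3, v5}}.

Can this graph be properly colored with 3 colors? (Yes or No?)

v1, v2, v3, v5 are mutually adjacent (a clique of size 4), so at least 4 colors are needed.
So 3 colors are not enough.

No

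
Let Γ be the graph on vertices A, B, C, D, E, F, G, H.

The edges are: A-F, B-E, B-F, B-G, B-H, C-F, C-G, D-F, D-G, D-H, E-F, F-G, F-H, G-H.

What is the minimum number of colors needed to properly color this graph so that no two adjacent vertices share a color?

4

D, F, G, H are pairwise adjacent (a clique of size 4), so at least 4 colors are needed.
4 colors suffice: color 1 → {F}; color 2 → {A, E, G}; color 3 → {C, H}; color 4 → {B, D}. No two adjacent vertices share a color.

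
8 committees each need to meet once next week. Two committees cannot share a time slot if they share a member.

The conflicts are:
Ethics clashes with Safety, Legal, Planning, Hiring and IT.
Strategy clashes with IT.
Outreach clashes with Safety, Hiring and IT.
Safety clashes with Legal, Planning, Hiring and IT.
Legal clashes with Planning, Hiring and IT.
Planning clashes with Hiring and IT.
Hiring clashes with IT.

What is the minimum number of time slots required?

Ethics, Safety, Legal, Planning, Hiring, IT are mutually in conflict, so at least 6 time slots are needed.
Using 6 time slots: Ethics=5, Strategy=2, Outreach=4, Safety=2, Legal=4, Planning=6, Hiring=3, IT=1. No two conflicting committees share a time slot.

6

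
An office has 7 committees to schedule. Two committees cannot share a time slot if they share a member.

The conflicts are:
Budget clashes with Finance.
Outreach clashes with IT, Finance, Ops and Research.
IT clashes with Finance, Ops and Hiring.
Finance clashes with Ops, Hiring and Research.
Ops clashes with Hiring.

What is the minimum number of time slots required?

Outreach, IT, Finance, Ops are mutually in conflict, so at least 4 time slots are needed.
A valid assignment using 4 time slots: Budget=2, Outreach=3, IT=2, Finance=1, Ops=4, Hiring=3, Research=2. Each listed conflict is separated.

4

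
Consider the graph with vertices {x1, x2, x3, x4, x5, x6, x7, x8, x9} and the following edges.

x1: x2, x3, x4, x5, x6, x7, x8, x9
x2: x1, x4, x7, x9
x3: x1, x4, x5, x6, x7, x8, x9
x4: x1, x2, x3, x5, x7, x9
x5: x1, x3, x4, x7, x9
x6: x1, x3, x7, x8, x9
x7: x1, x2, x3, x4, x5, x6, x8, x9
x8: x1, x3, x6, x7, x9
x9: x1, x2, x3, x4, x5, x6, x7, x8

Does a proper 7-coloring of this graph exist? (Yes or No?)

Yes

The chromatic number is 6. x1, x3, x4, x5, x7, x9 are mutually adjacent (a clique of size 6), so at least 6 colors are needed.
6 colors suffice: x1=3, x2=4, x3=4, x4=5, x5=6, x6=5, x7=2, x8=6, x9=1.
Since 7 ≥ 6, a proper 7-coloring certainly exists.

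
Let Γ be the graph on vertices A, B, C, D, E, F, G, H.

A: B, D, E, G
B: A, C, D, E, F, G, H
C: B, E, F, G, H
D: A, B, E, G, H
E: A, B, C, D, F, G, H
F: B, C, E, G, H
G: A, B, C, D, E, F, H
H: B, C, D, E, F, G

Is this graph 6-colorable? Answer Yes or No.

The chromatic number is 6. B, C, E, F, G, H form a clique, so at least 6 colors are needed.
6 colors suffice: color 1 → {B}; color 2 → {G}; color 3 → {E}; color 4 → {A, H}; color 5 → {C, D}; color 6 → {F}.
That is already a proper 6-coloring.

Yes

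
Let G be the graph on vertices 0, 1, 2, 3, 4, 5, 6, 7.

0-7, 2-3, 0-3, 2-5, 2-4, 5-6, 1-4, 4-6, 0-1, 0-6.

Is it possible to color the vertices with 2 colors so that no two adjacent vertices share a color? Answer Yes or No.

The cycle 2-4-1-0-3-2 has odd length 5, so it cannot be 2-colored; at least 3 colors are needed.
So 2 colors are not enough.

No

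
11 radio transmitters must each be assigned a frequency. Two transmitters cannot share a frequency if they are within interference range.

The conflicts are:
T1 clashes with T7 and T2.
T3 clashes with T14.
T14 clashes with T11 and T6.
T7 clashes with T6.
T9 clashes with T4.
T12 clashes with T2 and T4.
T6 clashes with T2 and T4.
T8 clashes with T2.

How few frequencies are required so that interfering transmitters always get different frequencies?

T3 and T14 conflict, so at least 2 frequencies are needed.
2 frequencies suffice: frequency 1 → {T1, T3, T11, T9, T12, T6, T8}; frequency 2 → {T14, T7, T2, T4}. Every pair that conflicts lands in different frequencies.

2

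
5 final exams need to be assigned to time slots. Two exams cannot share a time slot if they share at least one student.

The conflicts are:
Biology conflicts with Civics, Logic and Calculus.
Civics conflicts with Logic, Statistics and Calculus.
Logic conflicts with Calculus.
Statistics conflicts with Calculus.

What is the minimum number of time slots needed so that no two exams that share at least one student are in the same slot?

4

Biology, Civics, Logic, Calculus all conflict with each other, so at least 4 time slots are needed.
4 time slots suffice: time slot 1 → {Calculus}; time slot 2 → {Civics}; time slot 3 → {Logic, Statistics}; time slot 4 → {Biology}. Every pair that conflicts lands in different time slots.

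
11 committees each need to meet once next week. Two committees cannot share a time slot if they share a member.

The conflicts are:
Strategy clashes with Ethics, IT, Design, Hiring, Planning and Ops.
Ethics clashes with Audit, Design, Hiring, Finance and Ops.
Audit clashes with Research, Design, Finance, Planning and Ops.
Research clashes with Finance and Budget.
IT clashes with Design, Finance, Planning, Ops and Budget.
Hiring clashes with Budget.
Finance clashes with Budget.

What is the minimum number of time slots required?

Ethics, Audit, Design are mutually in conflict, so at least 3 time slots are needed.
Using 3 time slots: Strategy=2, Ethics=1, Audit=2, Research=1, IT=1, Design=3, Hiring=3, Finance=3, Planning=3, Ops=3, Budget=2. Every pair that conflicts lands in different time slots.

3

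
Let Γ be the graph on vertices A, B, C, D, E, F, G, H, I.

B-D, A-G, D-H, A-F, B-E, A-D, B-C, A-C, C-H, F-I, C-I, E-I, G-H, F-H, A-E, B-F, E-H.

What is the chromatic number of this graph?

2

D and H are adjacent, so at least 2 colors are needed.
2 colors suffice: color red → {A, B, H, I}; color blue → {C, D, E, F, G}. No two adjacent vertices share a color.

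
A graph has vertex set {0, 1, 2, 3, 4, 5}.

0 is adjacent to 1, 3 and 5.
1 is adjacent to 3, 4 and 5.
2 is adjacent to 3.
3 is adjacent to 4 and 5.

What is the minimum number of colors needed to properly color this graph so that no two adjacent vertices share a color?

0, 1, 3, 5 are mutually adjacent (a clique of size 4), so at least 4 colors are needed.
4 colors suffice: color red → {3}; color blue → {1, 2}; color green → {0, 4}; color yellow → {5}. Each edge has distinct colors on its endpoints.

4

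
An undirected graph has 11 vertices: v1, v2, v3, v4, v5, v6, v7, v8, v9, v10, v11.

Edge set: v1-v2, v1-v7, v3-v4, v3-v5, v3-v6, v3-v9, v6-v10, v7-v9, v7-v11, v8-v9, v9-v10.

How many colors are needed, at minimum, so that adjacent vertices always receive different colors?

v8 and v9 are adjacent, so at least 2 colors are needed.
A valid assignment using 2 colors: v1=blue, v2=red, v3=red, v4=blue, v5=blue, v6=blue, v7=red, v8=red, v9=blue, v10=red, v11=blue. Every edge joins two different colors.

2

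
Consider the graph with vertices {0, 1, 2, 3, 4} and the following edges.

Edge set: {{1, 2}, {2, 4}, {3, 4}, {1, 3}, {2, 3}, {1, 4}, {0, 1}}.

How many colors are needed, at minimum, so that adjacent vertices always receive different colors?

1, 2, 3, 4 are pairwise adjacent (a clique of size 4), so at least 4 colors are needed.
4 colors suffice: color a → {1}; color b → {0, 2}; color c → {4}; color d → {3}. Each edge has distinct colors on its endpoints.

4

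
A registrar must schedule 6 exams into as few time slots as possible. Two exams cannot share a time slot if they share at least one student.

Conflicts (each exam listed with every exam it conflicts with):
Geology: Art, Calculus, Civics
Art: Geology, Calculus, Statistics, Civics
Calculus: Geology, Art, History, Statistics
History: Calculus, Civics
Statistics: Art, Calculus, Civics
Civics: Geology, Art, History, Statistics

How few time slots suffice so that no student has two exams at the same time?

Art, Statistics, Civics are mutually in conflict, so at least 3 time slots are needed.
Using 3 time slots: Geology=3, Art=2, Calculus=1, History=2, Statistics=3, Civics=1. Each listed conflict is separated.

3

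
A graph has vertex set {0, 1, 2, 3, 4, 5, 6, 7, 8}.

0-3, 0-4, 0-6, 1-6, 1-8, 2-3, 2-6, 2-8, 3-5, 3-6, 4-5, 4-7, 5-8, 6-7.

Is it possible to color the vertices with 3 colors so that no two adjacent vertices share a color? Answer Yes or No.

The chromatic number is 3. 2, 3, 6 are pairwise adjacent, so at least 3 colors are needed.
One proper 3-coloring: 0=c, 1=b, 2=c, 3=b, 4=a, 5=c, 6=a, 7=b, 8=a.
That is already a proper 3-coloring.

Yes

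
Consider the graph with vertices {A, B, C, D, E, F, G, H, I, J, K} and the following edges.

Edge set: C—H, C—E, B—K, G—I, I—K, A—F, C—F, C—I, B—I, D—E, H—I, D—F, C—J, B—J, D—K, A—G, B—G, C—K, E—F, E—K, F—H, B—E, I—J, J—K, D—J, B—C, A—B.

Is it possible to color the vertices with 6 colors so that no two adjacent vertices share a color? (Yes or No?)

The chromatic number is 5. B, C, I, J, K form a clique, so at least 5 colors are needed.
5 colors suffice: color 1 → {C, D, G}; color 2 → {B, F}; color 3 → {A, E, I}; color 4 → {H, K}; color 5 → {J}.
Since 6 ≥ 5, a proper 6-coloring certainly exists.

Yes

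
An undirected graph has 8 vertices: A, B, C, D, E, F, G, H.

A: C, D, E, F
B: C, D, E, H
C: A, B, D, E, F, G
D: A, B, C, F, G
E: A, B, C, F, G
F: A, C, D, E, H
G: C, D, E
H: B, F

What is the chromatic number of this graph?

A, C, E, F are pairwise adjacent (a clique of size 4), so at least 4 colors are needed.
One proper 4-coloring: A=yellow, B=green, C=red, D=blue, E=blue, F=green, G=green, H=red. No two adjacent vertices share a color.

4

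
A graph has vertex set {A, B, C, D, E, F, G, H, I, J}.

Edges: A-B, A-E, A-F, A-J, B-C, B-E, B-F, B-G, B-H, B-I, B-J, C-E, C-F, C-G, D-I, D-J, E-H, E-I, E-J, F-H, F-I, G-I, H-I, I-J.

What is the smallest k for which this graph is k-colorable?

4

B, E, I, J are mutually adjacent (a clique of size 4), so at least 4 colors are needed.
4 colors suffice: color 1 → {B, D}; color 2 → {A, C, I}; color 3 → {E, F, G}; color 4 → {H, J}. No two adjacent vertices share a color.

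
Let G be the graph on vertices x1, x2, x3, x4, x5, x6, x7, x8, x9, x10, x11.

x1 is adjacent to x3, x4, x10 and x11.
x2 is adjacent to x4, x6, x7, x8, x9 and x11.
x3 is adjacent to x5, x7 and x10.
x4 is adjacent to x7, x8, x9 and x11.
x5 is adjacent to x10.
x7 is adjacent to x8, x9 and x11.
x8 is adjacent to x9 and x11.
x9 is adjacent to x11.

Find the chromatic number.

x2, x4, x7, x8, x9, x11 form a clique, so at least 6 colors are needed.
6 colors suffice: color 1 → {x3, x4, x6}; color 2 → {x1, x2, x5}; color 3 → {x7, x10}; color 4 → {x11}; color 5 → {x8}; color 6 → {x9}. Each edge has distinct colors on its endpoints.

6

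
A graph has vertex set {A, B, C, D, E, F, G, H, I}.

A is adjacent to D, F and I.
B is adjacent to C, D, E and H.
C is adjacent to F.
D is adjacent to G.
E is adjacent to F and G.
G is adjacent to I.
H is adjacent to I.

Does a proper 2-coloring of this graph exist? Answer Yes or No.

The cycle G-D-B-H-I-G has odd length 5, so it cannot be 2-colored; at least 3 colors are needed.
So 2 colors are not enough.

No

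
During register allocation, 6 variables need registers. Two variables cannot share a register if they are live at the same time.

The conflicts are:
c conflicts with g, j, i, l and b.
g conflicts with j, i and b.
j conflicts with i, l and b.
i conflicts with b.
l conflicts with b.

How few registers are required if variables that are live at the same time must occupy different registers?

c, g, j, i, b all conflict with each other, so at least 5 registers are needed.
Using 5 registers: c=1, g=5, j=2, i=4, l=4, b=3. No two conflicting variables share a register.

5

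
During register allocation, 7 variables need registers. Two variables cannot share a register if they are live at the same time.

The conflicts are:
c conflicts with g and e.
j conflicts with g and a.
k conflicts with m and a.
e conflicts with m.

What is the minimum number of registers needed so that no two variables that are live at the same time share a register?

3

The cycle j-a-k-m-e-c-g-j has odd length 7, so it cannot be 2-colored; at least 3 registers are needed.
3 registers suffice: c=3, j=2, k=2, g=1, e=2, m=1, a=1. No two conflicting variables share a register.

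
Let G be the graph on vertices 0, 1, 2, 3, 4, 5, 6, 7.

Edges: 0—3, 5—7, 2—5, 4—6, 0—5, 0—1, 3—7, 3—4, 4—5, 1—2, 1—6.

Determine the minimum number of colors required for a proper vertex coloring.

3

The cycle 5-2-1-6-4-5 has odd length 5, so it cannot be 2-colored; at least 3 colors are needed.
3 colors suffice: color a → {1, 3, 5}; color b → {0, 2, 4, 7}; color c → {6}. Every edge joins two different colors.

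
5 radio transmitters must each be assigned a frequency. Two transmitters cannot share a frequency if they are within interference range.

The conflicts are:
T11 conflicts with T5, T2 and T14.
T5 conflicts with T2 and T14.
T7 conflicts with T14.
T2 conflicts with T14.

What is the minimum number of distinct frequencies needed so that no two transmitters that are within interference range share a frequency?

T11, T5, T2, T14 all conflict with each other, so at least 4 frequencies are needed.
4 frequencies suffice: frequency 1 → {T14}; frequency 2 → {T5, T7}; frequency 3 → {T11}; frequency 4 → {T2}. Every pair that conflicts lands in different frequencies.

4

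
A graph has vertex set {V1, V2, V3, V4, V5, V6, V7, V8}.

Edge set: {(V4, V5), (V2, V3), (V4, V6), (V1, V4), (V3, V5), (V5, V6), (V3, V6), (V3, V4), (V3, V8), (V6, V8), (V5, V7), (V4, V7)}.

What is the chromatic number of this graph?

V3, V4, V5, V6 are mutually adjacent (a clique of size 4), so at least 4 colors are needed.
A valid assignment using 4 colors: V1=R, V2=B, V3=R, V4=B, V5=G, V6=Y, V7=R, V8=B. No two adjacent vertices share a color.

4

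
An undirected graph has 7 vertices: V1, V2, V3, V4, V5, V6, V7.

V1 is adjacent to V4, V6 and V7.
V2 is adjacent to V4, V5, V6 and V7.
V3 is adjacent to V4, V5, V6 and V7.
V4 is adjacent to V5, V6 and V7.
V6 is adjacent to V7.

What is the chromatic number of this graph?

4

V1, V4, V6, V7 are pairwise adjacent (a clique of size 4), so at least 4 colors are needed.
One proper 4-coloring: V1=4, V2=4, V3=4, V4=1, V5=2, V6=3, V7=2. No two adjacent vertices share a color.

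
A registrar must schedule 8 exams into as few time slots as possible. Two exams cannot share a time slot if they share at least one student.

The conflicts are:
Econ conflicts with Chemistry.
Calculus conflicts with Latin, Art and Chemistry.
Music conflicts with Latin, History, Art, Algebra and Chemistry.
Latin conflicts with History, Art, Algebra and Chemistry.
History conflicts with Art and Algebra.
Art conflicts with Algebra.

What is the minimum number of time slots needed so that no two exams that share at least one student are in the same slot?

5

Music, Latin, History, Art, Algebra all conflict with each other, so at least 5 time slots are needed.
5 time slots suffice: time slot 1 → {Econ, Latin}; time slot 2 → {Calculus, Music}; time slot 3 → {Art, Chemistry}; time slot 4 → {History}; time slot 5 → {Algebra}. Each listed conflict is separated.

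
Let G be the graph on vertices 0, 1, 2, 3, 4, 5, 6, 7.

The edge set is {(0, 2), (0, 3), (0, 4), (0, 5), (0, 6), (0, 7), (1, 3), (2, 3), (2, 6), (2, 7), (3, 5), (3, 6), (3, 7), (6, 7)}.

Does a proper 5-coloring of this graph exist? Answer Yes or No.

The chromatic number is 5. 0, 2, 3, 6, 7 are pairwise adjacent (a clique of size 5), so at least 5 colors are needed.
One proper 5-coloring: 0=a, 1=a, 2=d, 3=b, 4=b, 5=c, 6=e, 7=c.
That is already a proper 5-coloring.

Yes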